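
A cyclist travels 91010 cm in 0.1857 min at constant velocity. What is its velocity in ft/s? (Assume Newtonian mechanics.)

d = 91010 cm × 0.01 = 910.1 m
t = 0.1857 min × 60.0 = 11.142 s
v = d / t = 910.1 / 11.142 = 81.6819 m/s
v = 81.6819 m/s / 0.3048 = 268.0 ft/s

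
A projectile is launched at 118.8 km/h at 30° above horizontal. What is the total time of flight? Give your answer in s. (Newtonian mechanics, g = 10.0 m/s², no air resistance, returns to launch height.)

v₀ = 118.8 km/h × 0.2777777777777778 = 33.0 m/s
T = 2 × v₀ × sin(θ) / g = 2 × 33.0 × sin(30°) / 10.0 = 2 × 33.0 × 0.5 / 10.0 = 3.3 s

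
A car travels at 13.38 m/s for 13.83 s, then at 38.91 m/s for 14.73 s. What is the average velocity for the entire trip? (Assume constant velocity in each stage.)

d₁ = v₁t₁ = 13.38 × 13.83 = 185.0454 m
d₂ = v₂t₂ = 38.91 × 14.73 = 573.1443 m
d_total = 758.1897 m, t_total = 28.56 s
v_avg = d_total/t_total = 758.1897/28.56 = 26.55 m/s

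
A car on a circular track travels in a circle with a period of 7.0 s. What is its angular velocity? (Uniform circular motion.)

ω = 2π/T = 2π/7.0 = 0.8976 rad/s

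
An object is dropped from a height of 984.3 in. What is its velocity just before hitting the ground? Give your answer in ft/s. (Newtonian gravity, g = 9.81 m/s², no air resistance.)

h = 984.3 in × 0.0254 = 25.0012 m
v = √(2gh) = √(2 × 9.81 × 25.0012) = 22.1478 m/s
v = 22.1478 m/s / 0.3048 = 72.66 ft/s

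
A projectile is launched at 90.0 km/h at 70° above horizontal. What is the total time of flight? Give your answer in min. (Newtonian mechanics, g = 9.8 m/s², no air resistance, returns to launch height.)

v₀ = 90.0 km/h × 0.2777777777777778 = 25.0 m/s
T = 2 × v₀ × sin(θ) / g = 2 × 25.0 × sin(70°) / 9.8 = 2 × 25.0 × 0.939693 / 9.8 = 4.79435 s
T = 4.79435 s / 60.0 = 0.07991 min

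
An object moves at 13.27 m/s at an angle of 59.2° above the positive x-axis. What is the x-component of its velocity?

vₓ = v cos(θ) = 13.27 × cos(59.2°) = 6.79 m/s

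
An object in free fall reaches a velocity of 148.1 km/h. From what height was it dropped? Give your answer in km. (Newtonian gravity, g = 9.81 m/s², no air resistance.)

v = 148.1 km/h × 0.2777777777777778 = 41.1389 m/s
h = v² / (2g) = 41.1389² / (2 × 9.81) = 86.2594 m
h = 86.2594 m / 1000.0 = 0.08626 km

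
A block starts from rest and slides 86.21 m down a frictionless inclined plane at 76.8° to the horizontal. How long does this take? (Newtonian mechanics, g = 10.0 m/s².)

a = g sin(θ) = 10.0 × sin(76.8°) = 9.7358 m/s²
t = √(2d/a) = √(2 × 86.21 / 9.7358) = 4.21 s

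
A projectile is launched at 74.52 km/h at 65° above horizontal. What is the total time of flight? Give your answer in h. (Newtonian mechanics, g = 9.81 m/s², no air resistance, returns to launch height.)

v₀ = 74.52 km/h × 0.2777777777777778 = 20.7 m/s
T = 2 × v₀ × sin(θ) / g = 2 × 20.7 × sin(65°) / 9.81 = 2 × 20.7 × 0.906308 / 9.81 = 3.82479 s
T = 3.82479 s / 3600.0 = 0.001062 h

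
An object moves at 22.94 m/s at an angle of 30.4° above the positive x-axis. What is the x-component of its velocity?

vₓ = v cos(θ) = 22.94 × cos(30.4°) = 19.79 m/s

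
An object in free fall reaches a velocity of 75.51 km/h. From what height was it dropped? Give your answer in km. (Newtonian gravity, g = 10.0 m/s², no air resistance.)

v = 75.51 km/h × 0.2777777777777778 = 20.975 m/s
h = v² / (2g) = 20.975² / (2 × 10.0) = 21.9975 m
h = 21.9975 m / 1000.0 = 0.022 km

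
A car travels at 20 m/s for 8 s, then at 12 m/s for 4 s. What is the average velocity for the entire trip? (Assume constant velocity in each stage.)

d₁ = v₁t₁ = 20 × 8 = 160 m
d₂ = v₂t₂ = 12 × 4 = 48 m
d_total = 208 m, t_total = 12 s
v_avg = d_total/t_total = 208/12 = 17.33 m/s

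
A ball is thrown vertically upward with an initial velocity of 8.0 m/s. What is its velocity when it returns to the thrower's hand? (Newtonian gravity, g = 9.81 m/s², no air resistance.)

By conservation of energy (no air resistance), the ball returns to the throw height with the same speed as launch, but directed downward.
|v_ground| = v₀ = 8.0 m/s
v_ground = 8.0 m/s (downward)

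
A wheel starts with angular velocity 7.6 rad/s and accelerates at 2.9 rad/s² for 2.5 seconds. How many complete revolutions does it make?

θ = ω₀t + ½αt² = 7.6×2.5 + ½×2.9×2.5² = 28.0625 rad
Total revolutions = θ/(2π) = 28.0625/(2π) = 4.47
Complete revolutions = ⌊4.47⌋ = 4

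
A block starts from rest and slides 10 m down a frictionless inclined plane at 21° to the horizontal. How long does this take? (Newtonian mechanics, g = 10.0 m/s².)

a = g sin(θ) = 10.0 × sin(21°) = 3.5837 m/s²
t = √(2d/a) = √(2 × 10 / 3.5837) = 2.36 s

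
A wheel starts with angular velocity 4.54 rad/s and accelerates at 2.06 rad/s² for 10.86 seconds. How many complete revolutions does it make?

θ = ω₀t + ½αt² = 4.54×10.86 + ½×2.06×10.86² = 170.782188 rad
Total revolutions = θ/(2π) = 170.782188/(2π) = 27.18
Complete revolutions = ⌊27.18⌋ = 27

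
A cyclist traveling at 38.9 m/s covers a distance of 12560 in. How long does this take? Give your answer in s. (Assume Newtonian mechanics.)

d = 12560 in × 0.0254 = 319.024 m
t = d / v = 319.024 / 38.9 = 8.201 s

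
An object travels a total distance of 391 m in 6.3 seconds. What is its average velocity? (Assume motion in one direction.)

v_avg = Δd / Δt = 391 / 6.3 = 62.06 m/s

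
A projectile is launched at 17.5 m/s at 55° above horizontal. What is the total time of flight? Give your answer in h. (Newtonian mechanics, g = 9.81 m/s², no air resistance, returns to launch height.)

T = 2 × v₀ × sin(θ) / g = 2 × 17.5 × sin(55°) / 9.81 = 2 × 17.5 × 0.819152 / 9.81 = 2.92256 s
T = 2.92256 s / 3600.0 = 0.0008118 h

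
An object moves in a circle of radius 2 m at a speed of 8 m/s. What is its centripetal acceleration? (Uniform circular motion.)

a_c = v²/r = 8²/2 = 64/2 = 32.0 m/s²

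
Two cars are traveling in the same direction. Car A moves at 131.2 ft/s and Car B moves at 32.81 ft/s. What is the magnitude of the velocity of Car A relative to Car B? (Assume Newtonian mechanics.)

v_rel = |v_A - v_B| = |131.2 - 32.81| = 98.39 ft/s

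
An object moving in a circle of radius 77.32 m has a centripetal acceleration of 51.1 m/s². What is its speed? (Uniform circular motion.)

v = √(a_c × r) = √(51.1 × 77.32) = 62.86 m/s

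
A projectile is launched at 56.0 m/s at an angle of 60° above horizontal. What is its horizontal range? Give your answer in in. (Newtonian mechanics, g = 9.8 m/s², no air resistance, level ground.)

R = v₀² × sin(2θ) / g = 56.0² × sin(2 × 60°) / 9.8 = 3136.0 × 0.866025 / 9.8 = 277.128 m
R = 277.128 m / 0.0254 = 10910 in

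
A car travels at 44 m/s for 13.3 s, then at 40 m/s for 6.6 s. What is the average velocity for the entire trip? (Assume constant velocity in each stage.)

d₁ = v₁t₁ = 44 × 13.3 = 585.2 m
d₂ = v₂t₂ = 40 × 6.6 = 264.0 m
d_total = 849.2 m, t_total = 19.9 s
v_avg = d_total/t_total = 849.2/19.9 = 42.67 m/s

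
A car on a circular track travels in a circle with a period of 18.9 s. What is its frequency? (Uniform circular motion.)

f = 1/T = 1/18.9 = 0.0529 Hz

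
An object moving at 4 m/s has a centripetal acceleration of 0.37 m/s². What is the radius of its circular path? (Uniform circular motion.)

r = v²/a_c = 4²/0.37 = 43.24 m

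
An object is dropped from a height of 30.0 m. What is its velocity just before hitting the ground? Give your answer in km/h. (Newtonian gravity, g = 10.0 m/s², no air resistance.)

v = √(2gh) = √(2 × 10.0 × 30.0) = 24.4949 m/s
v = 24.4949 m/s / 0.2777777777777778 = 88.18 km/h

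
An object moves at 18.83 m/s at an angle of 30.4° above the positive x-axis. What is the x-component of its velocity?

vₓ = v cos(θ) = 18.83 × cos(30.4°) = 16.24 m/s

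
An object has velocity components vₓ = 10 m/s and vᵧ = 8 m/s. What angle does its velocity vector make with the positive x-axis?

θ = arctan(vᵧ/vₓ) = arctan(8/10) = 38.66°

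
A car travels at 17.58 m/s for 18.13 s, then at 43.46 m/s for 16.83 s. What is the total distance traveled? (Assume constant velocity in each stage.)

d₁ = v₁t₁ = 17.58 × 18.13 = 318.7254 m
d₂ = v₂t₂ = 43.46 × 16.83 = 731.4318 m
d_total = 318.7254 + 731.4318 = 1050.16 m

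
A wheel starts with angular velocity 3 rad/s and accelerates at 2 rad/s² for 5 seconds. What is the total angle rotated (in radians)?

θ = ω₀t + ½αt² = 3×5 + ½×2×5² = 40.0 rad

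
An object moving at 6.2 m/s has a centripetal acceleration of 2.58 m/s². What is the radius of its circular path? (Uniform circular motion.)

r = v²/a_c = 6.2²/2.58 = 14.9 m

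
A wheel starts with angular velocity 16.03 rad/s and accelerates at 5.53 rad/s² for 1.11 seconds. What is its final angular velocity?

ω = ω₀ + αt = 16.03 + 5.53 × 1.11 = 22.17 rad/s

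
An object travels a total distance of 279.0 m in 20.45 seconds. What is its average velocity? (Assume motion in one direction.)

v_avg = Δd / Δt = 279.0 / 20.45 = 13.64 m/s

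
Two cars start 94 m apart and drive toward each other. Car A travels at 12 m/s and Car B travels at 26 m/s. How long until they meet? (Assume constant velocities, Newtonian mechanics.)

Combined speed: v_combined = 12 + 26 = 38 m/s
Time to meet: t = d/v_combined = 94/38 = 2.47 s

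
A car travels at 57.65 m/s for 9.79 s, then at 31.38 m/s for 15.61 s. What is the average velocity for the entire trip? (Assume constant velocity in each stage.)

d₁ = v₁t₁ = 57.65 × 9.79 = 564.3935 m
d₂ = v₂t₂ = 31.38 × 15.61 = 489.8418 m
d_total = 1054.2353 m, t_total = 25.4 s
v_avg = d_total/t_total = 1054.2353/25.4 = 41.51 m/s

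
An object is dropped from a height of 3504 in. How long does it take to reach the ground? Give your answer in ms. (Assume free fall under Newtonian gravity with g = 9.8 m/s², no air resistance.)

h = 3504 in × 0.0254 = 89.0016 m
t = √(2h/g) = √(2 × 89.0016 / 9.8) = 4.26188 s
t = 4.26188 s / 0.001 = 4262 ms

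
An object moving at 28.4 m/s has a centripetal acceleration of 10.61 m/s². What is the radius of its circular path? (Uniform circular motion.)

r = v²/a_c = 28.4²/10.61 = 76.02 m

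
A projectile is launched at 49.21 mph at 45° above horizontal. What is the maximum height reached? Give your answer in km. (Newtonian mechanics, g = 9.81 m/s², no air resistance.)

v₀ = 49.21 mph × 0.44704 = 21.9988 m/s
H = v₀² × sin²(θ) / (2g) = 21.9988² × sin(45°)² / (2 × 9.81) = 483.947 × 0.5 / 19.62 = 12.333 m
H = 12.333 m / 1000.0 = 0.01233 km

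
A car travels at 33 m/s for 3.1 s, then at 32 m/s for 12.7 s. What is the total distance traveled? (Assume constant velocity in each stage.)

d₁ = v₁t₁ = 33 × 3.1 = 102.3 m
d₂ = v₂t₂ = 32 × 12.7 = 406.4 m
d_total = 102.3 + 406.4 = 508.7 m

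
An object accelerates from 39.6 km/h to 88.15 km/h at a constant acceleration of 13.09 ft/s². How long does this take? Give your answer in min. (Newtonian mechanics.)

v₀ = 39.6 km/h × 0.2777777777777778 = 11.0 m/s
v = 88.15 km/h × 0.2777777777777778 = 24.4861 m/s
a = 13.09 ft/s² × 0.3048 = 3.98983 m/s²
t = (v - v₀) / a = (24.4861 - 11.0) / 3.98983 = 3.38012 s
t = 3.38012 s / 60.0 = 0.05634 min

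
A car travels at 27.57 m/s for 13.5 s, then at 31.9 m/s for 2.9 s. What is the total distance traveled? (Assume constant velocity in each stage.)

d₁ = v₁t₁ = 27.57 × 13.5 = 372.195 m
d₂ = v₂t₂ = 31.9 × 2.9 = 92.51 m
d_total = 372.195 + 92.51 = 464.7 m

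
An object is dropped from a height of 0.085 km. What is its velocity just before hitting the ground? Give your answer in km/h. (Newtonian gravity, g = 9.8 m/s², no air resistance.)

h = 0.085 km × 1000.0 = 85.0 m
v = √(2gh) = √(2 × 9.8 × 85.0) = 40.8167 m/s
v = 40.8167 m/s / 0.2777777777777778 = 146.9 km/h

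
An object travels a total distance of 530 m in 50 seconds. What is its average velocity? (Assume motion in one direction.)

v_avg = Δd / Δt = 530 / 50 = 10.6 m/s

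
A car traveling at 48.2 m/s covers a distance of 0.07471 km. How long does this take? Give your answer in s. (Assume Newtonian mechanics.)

d = 0.07471 km × 1000.0 = 74.71 m
t = d / v = 74.71 / 48.2 = 1.55 s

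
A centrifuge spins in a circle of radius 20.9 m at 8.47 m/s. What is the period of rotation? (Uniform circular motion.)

T = 2πr/v = 2π×20.9/8.47 = 15.5 s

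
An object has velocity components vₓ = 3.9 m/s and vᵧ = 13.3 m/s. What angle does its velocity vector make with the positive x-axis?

θ = arctan(vᵧ/vₓ) = arctan(13.3/3.9) = 73.66°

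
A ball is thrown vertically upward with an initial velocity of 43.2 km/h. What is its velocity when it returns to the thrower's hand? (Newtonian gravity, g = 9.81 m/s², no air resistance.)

By conservation of energy (no air resistance), the ball returns to the throw height with the same speed as launch, but directed downward.
|v_ground| = v₀ = 43.2 km/h
v_ground = 43.2 km/h (downward)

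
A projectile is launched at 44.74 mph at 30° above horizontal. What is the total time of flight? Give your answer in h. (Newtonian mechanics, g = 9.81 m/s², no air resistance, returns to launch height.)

v₀ = 44.74 mph × 0.44704 = 20.0006 m/s
T = 2 × v₀ × sin(θ) / g = 2 × 20.0006 × sin(30°) / 9.81 = 2 × 20.0006 × 0.5 / 9.81 = 2.0388 s
T = 2.0388 s / 3600.0 = 0.0005663 h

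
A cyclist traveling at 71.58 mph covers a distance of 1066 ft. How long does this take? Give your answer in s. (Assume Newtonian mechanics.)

d = 1066 ft × 0.3048 = 324.917 m
v = 71.58 mph × 0.44704 = 31.9991 m/s
t = d / v = 324.917 / 31.9991 = 10.15 s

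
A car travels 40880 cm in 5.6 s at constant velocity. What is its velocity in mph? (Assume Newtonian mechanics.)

d = 40880 cm × 0.01 = 408.8 m
v = d / t = 408.8 / 5.6 = 73.0 m/s
v = 73.0 m/s / 0.44704 = 163.3 mph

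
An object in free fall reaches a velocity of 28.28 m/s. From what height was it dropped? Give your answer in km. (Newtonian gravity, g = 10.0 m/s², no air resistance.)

h = v² / (2g) = 28.28² / (2 × 10.0) = 39.9879 m
h = 39.9879 m / 1000.0 = 0.03999 km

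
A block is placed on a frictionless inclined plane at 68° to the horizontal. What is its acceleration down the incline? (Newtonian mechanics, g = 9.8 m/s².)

a = g sin(θ) = 9.8 × sin(68°) = 9.8 × 0.9272 = 9.09 m/s²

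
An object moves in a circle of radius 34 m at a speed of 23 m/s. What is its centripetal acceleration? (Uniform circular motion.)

a_c = v²/r = 23²/34 = 529/34 = 15.56 m/s²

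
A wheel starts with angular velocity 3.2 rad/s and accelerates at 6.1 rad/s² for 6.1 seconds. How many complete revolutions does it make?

θ = ω₀t + ½αt² = 3.2×6.1 + ½×6.1×6.1² = 133.0105 rad
Total revolutions = θ/(2π) = 133.0105/(2π) = 21.17
Complete revolutions = ⌊21.17⌋ = 21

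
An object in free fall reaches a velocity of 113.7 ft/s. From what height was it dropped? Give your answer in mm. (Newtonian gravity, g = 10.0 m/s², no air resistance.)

v = 113.7 ft/s × 0.3048 = 34.6558 m/s
h = v² / (2g) = 34.6558² / (2 × 10.0) = 60.0512 m
h = 60.0512 m / 0.001 = 60050 mm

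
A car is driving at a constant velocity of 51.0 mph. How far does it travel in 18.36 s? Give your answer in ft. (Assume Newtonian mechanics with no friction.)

v = 51.0 mph × 0.44704 = 22.799 m/s
d = v × t = 22.799 × 18.36 = 418.59 m
d = 418.59 m / 0.3048 = 1373 ft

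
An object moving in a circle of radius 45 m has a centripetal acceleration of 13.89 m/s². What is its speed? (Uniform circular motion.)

v = √(a_c × r) = √(13.89 × 45) = 25.0 m/s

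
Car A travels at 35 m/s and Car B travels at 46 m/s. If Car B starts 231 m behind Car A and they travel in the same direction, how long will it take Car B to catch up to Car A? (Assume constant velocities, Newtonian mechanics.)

Relative speed: v_rel = 46 - 35 = 11 m/s
Time to catch: t = d₀/v_rel = 231/11 = 21.0 s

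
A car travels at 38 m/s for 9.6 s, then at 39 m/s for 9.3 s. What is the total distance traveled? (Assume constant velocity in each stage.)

d₁ = v₁t₁ = 38 × 9.6 = 364.8 m
d₂ = v₂t₂ = 39 × 9.3 = 362.7 m
d_total = 364.8 + 362.7 = 727.5 m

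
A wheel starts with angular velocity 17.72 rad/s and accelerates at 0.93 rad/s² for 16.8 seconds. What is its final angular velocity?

ω = ω₀ + αt = 17.72 + 0.93 × 16.8 = 33.34 rad/s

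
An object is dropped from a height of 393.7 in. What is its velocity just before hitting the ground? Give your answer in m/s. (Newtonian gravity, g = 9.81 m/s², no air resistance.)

h = 393.7 in × 0.0254 = 9.99998 m
v = √(2gh) = √(2 × 9.81 × 9.99998) = 14.01 m/s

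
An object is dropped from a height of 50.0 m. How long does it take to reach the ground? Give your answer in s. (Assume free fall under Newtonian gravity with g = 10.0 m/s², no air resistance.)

t = √(2h/g) = √(2 × 50.0 / 10.0) = 3.162 s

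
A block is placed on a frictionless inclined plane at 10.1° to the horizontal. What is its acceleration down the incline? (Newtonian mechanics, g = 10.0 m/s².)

a = g sin(θ) = 10.0 × sin(10.1°) = 10.0 × 0.1754 = 1.75 m/s²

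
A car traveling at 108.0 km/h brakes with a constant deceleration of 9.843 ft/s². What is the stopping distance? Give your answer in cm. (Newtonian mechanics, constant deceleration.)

v₀ = 108.0 km/h × 0.2777777777777778 = 30.0 m/s
a = 9.843 ft/s² × 0.3048 = 3.00015 m/s²
d = v₀² / (2a) = 30.0² / (2 × 3.00015) = 900.0 / 6.0003 = 149.993 m
d = 149.993 m / 0.01 = 15000 cm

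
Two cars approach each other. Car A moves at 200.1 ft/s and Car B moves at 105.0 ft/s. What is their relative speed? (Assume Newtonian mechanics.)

v_rel = v_A + v_B = 200.1 + 105.0 = 305.1 ft/s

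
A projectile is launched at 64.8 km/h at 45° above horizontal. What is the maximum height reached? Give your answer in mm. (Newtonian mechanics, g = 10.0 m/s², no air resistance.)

v₀ = 64.8 km/h × 0.2777777777777778 = 18.0 m/s
H = v₀² × sin²(θ) / (2g) = 18.0² × sin(45°)² / (2 × 10.0) = 324.0 × 0.5 / 20.0 = 8.1 m
H = 8.1 m / 0.001 = 8100 mm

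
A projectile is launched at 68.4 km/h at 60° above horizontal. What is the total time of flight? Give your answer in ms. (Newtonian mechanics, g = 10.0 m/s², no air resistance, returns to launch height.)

v₀ = 68.4 km/h × 0.2777777777777778 = 19.0 m/s
T = 2 × v₀ × sin(θ) / g = 2 × 19.0 × sin(60°) / 10.0 = 2 × 19.0 × 0.866025 / 10.0 = 3.2909 s
T = 3.2909 s / 0.001 = 3291 ms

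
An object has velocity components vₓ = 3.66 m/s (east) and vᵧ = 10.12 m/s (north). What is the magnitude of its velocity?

|v| = √(vₓ² + vᵧ²) = √(3.66² + 10.12²) = √(115.81) = 10.76 m/s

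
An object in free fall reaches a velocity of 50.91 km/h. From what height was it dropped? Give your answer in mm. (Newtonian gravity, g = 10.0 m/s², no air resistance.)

v = 50.91 km/h × 0.2777777777777778 = 14.1417 m/s
h = v² / (2g) = 14.1417² / (2 × 10.0) = 9.99938 m
h = 9.99938 m / 0.001 = 9999 mm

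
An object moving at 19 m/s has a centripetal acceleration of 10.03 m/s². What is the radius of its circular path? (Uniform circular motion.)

r = v²/a_c = 19²/10.03 = 35.99 m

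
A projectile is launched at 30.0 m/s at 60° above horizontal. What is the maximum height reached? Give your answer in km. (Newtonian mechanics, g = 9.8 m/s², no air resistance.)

H = v₀² × sin²(θ) / (2g) = 30.0² × sin(60°)² / (2 × 9.8) = 900.0 × 0.75 / 19.6 = 34.4388 m
H = 34.4388 m / 1000.0 = 0.03444 km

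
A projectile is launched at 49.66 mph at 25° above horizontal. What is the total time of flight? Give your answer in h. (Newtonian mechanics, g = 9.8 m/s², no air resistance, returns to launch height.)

v₀ = 49.66 mph × 0.44704 = 22.2 m/s
T = 2 × v₀ × sin(θ) / g = 2 × 22.2 × sin(25°) / 9.8 = 2 × 22.2 × 0.422618 / 9.8 = 1.91472 s
T = 1.91472 s / 3600.0 = 0.0005319 h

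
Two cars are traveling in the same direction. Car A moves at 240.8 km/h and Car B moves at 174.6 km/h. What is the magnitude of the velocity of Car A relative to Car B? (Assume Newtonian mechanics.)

v_rel = |v_A - v_B| = |240.8 - 174.6| = 66.2 km/h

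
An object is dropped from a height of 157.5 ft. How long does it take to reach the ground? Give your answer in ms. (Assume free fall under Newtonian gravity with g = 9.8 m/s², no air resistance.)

h = 157.5 ft × 0.3048 = 48.006 m
t = √(2h/g) = √(2 × 48.006 / 9.8) = 3.13004 s
t = 3.13004 s / 0.001 = 3130 ms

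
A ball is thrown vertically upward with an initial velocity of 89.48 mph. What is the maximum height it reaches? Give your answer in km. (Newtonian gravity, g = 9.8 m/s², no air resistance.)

v₀ = 89.48 mph × 0.44704 = 40.0011 m/s
h_max = v₀² / (2g) = 40.0011² / (2 × 9.8) = 1600.09 / 19.6 = 81.6372 m
h_max = 81.6372 m / 1000.0 = 0.08164 km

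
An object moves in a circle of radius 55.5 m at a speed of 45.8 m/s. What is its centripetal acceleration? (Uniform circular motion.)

a_c = v²/r = 45.8²/55.5 = 2097.64/55.5 = 37.8 m/s²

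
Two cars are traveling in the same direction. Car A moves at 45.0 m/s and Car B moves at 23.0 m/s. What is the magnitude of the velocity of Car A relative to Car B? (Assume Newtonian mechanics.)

v_rel = |v_A - v_B| = |45.0 - 23.0| = 22.0 m/s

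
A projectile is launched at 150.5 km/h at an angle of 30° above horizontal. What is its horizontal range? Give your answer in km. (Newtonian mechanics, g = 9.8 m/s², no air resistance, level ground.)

v₀ = 150.5 km/h × 0.2777777777777778 = 41.8056 m/s
R = v₀² × sin(2θ) / g = 41.8056² × sin(2 × 30°) / 9.8 = 1747.71 × 0.866025 / 9.8 = 154.445 m
R = 154.445 m / 1000.0 = 0.1544 km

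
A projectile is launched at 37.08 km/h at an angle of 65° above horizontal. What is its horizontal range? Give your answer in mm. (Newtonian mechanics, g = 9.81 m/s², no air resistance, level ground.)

v₀ = 37.08 km/h × 0.2777777777777778 = 10.3 m/s
R = v₀² × sin(2θ) / g = 10.3² × sin(2 × 65°) / 9.81 = 106.09 × 0.766044 / 9.81 = 8.28436 m
R = 8.28436 m / 0.001 = 8284 mm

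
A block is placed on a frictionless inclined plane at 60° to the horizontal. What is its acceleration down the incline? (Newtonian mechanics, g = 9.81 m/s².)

a = g sin(θ) = 9.81 × sin(60°) = 9.81 × 0.866 = 8.5 m/s²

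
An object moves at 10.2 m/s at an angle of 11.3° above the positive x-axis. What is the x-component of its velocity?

vₓ = v cos(θ) = 10.2 × cos(11.3°) = 10.0 m/s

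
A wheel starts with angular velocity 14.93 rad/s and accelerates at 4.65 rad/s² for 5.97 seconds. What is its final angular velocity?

ω = ω₀ + αt = 14.93 + 4.65 × 5.97 = 42.69 rad/s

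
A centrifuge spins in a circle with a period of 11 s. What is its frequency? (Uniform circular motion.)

f = 1/T = 1/11 = 0.0909 Hz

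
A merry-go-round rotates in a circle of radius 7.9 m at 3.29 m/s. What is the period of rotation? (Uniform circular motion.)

T = 2πr/v = 2π×7.9/3.29 = 15.09 s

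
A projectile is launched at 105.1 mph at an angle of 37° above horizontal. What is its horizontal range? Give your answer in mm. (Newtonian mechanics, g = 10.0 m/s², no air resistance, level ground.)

v₀ = 105.1 mph × 0.44704 = 46.9839 m/s
R = v₀² × sin(2θ) / g = 46.9839² × sin(2 × 37°) / 10.0 = 2207.49 × 0.961262 / 10.0 = 212.198 m
R = 212.198 m / 0.001 = 212200 mm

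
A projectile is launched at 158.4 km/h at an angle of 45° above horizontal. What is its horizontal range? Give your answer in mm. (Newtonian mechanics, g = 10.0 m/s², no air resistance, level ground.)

v₀ = 158.4 km/h × 0.2777777777777778 = 44.0 m/s
R = v₀² × sin(2θ) / g = 44.0² × sin(2 × 45°) / 10.0 = 1936.0 × 1.0 / 10.0 = 193.6 m
R = 193.6 m / 0.001 = 193600 mm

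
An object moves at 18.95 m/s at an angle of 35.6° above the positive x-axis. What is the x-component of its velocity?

vₓ = v cos(θ) = 18.95 × cos(35.6°) = 15.41 m/s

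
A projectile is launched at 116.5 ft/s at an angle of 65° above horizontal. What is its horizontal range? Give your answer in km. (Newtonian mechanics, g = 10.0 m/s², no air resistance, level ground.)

v₀ = 116.5 ft/s × 0.3048 = 35.5092 m/s
R = v₀² × sin(2θ) / g = 35.5092² × sin(2 × 65°) / 10.0 = 1260.9 × 0.766044 / 10.0 = 96.5905 m
R = 96.5905 m / 1000.0 = 0.09659 km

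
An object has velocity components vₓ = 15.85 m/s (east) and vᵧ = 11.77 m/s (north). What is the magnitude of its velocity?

|v| = √(vₓ² + vᵧ²) = √(15.85² + 11.77²) = √(389.7554) = 19.74 m/s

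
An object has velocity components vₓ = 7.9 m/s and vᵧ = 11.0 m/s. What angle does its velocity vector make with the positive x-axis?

θ = arctan(vᵧ/vₓ) = arctan(11.0/7.9) = 54.31°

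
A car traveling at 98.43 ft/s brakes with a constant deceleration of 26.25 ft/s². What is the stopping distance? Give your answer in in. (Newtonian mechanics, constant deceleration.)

v₀ = 98.43 ft/s × 0.3048 = 30.0015 m/s
a = 26.25 ft/s² × 0.3048 = 8.001 m/s²
d = v₀² / (2a) = 30.0015² / (2 × 8.001) = 900.09 / 16.002 = 56.2486 m
d = 56.2486 m / 0.0254 = 2215 in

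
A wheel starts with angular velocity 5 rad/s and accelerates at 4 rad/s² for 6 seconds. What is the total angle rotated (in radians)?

θ = ω₀t + ½αt² = 5×6 + ½×4×6² = 102.0 rad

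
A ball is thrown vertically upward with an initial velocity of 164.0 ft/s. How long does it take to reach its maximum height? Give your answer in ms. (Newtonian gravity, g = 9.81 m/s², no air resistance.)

v₀ = 164.0 ft/s × 0.3048 = 49.9872 m/s
t_up = v₀ / g = 49.9872 / 9.81 = 5.09554 s
t_up = 5.09554 s / 0.001 = 5096 ms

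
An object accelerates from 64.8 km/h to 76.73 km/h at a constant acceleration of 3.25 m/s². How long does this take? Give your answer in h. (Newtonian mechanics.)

v₀ = 64.8 km/h × 0.2777777777777778 = 18.0 m/s
v = 76.73 km/h × 0.2777777777777778 = 21.3139 m/s
t = (v - v₀) / a = (21.3139 - 18.0) / 3.25 = 1.01966 s
t = 1.01966 s / 3600.0 = 0.0002832 h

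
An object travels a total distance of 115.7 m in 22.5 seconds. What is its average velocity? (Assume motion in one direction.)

v_avg = Δd / Δt = 115.7 / 22.5 = 5.14 m/s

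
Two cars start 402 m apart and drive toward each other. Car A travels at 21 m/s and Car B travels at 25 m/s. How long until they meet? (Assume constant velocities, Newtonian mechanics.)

Combined speed: v_combined = 21 + 25 = 46 m/s
Time to meet: t = d/v_combined = 402/46 = 8.74 s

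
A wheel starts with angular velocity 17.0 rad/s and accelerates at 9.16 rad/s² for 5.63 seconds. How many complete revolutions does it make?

θ = ω₀t + ½αt² = 17.0×5.63 + ½×9.16×5.63² = 240.881802 rad
Total revolutions = θ/(2π) = 240.881802/(2π) = 38.34
Complete revolutions = ⌊38.34⌋ = 38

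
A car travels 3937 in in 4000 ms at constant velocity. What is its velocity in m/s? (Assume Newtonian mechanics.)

d = 3937 in × 0.0254 = 99.9998 m
t = 4000 ms × 0.001 = 4.0 s
v = d / t = 99.9998 / 4.0 = 25.0 m/s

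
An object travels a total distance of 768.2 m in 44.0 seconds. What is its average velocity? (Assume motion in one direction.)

v_avg = Δd / Δt = 768.2 / 44.0 = 17.46 m/s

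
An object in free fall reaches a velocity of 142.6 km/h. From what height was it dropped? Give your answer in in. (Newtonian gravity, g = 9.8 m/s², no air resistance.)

v = 142.6 km/h × 0.2777777777777778 = 39.6111 m/s
h = v² / (2g) = 39.6111² / (2 × 9.8) = 80.053 m
h = 80.053 m / 0.0254 = 3152 in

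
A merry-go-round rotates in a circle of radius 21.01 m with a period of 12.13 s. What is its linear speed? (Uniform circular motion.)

v = 2πr/T = 2π×21.01/12.13 = 10.88 m/s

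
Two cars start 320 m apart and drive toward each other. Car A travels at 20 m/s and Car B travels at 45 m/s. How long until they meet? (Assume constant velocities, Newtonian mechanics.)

Combined speed: v_combined = 20 + 45 = 65 m/s
Time to meet: t = d/v_combined = 320/65 = 4.92 s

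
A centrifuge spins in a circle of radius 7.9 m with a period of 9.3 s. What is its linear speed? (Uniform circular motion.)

v = 2πr/T = 2π×7.9/9.3 = 5.34 m/s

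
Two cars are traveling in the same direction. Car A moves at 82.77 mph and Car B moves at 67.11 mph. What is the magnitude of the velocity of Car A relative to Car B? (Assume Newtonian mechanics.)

v_rel = |v_A - v_B| = |82.77 - 67.11| = 15.66 mph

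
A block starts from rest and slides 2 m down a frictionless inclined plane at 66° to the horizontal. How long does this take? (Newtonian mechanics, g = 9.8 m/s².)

a = g sin(θ) = 9.8 × sin(66°) = 8.9527 m/s²
t = √(2d/a) = √(2 × 2 / 8.9527) = 0.67 s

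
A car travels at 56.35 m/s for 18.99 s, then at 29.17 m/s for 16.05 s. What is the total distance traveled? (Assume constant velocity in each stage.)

d₁ = v₁t₁ = 56.35 × 18.99 = 1070.0865 m
d₂ = v₂t₂ = 29.17 × 16.05 = 468.1785 m
d_total = 1070.0865 + 468.1785 = 1538.26 m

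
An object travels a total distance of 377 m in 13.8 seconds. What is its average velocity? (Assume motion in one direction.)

v_avg = Δd / Δt = 377 / 13.8 = 27.32 m/s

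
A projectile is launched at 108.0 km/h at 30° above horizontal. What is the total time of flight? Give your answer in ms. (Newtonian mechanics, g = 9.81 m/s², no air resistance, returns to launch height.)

v₀ = 108.0 km/h × 0.2777777777777778 = 30.0 m/s
T = 2 × v₀ × sin(θ) / g = 2 × 30.0 × sin(30°) / 9.81 = 2 × 30.0 × 0.5 / 9.81 = 3.0581 s
T = 3.0581 s / 0.001 = 3058 ms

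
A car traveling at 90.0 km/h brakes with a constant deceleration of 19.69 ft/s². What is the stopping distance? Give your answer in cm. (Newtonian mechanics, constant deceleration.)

v₀ = 90.0 km/h × 0.2777777777777778 = 25.0 m/s
a = 19.69 ft/s² × 0.3048 = 6.00151 m/s²
d = v₀² / (2a) = 25.0² / (2 × 6.00151) = 625.0 / 12.003 = 52.0703 m
d = 52.0703 m / 0.01 = 5207 cm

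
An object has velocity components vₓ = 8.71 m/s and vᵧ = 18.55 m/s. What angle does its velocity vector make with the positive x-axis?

θ = arctan(vᵧ/vₓ) = arctan(18.55/8.71) = 64.85°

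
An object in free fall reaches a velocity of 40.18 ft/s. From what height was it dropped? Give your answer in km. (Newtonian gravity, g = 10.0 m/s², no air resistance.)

v = 40.18 ft/s × 0.3048 = 12.2469 m/s
h = v² / (2g) = 12.2469² / (2 × 10.0) = 7.49933 m
h = 7.49933 m / 1000.0 = 0.007499 km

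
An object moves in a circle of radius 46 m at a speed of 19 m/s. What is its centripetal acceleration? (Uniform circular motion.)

a_c = v²/r = 19²/46 = 361/46 = 7.85 m/s²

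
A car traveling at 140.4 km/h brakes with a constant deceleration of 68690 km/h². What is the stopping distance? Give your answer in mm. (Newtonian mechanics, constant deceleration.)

v₀ = 140.4 km/h × 0.2777777777777778 = 39.0 m/s
a = 68690 km/h² × 7.716049382716049e-05 = 5.30015 m/s²
d = v₀² / (2a) = 39.0² / (2 × 5.30015) = 1521.0 / 10.6003 = 143.487 m
d = 143.487 m / 0.001 = 143500 mm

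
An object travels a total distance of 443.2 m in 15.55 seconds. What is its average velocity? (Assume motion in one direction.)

v_avg = Δd / Δt = 443.2 / 15.55 = 28.5 m/s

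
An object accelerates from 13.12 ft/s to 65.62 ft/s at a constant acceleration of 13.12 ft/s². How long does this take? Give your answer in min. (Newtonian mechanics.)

v₀ = 13.12 ft/s × 0.3048 = 3.99898 m/s
v = 65.62 ft/s × 0.3048 = 20.001 m/s
a = 13.12 ft/s² × 0.3048 = 3.99898 m/s²
t = (v - v₀) / a = (20.001 - 3.99898) / 3.99898 = 4.00153 s
t = 4.00153 s / 60.0 = 0.06669 min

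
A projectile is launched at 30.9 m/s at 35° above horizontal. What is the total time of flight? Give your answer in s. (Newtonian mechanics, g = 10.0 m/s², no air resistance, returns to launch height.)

T = 2 × v₀ × sin(θ) / g = 2 × 30.9 × sin(35°) / 10.0 = 2 × 30.9 × 0.573576 / 10.0 = 3.545 s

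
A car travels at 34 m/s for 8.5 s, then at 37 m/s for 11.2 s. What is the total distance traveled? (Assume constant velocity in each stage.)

d₁ = v₁t₁ = 34 × 8.5 = 289.0 m
d₂ = v₂t₂ = 37 × 11.2 = 414.4 m
d_total = 289.0 + 414.4 = 703.4 m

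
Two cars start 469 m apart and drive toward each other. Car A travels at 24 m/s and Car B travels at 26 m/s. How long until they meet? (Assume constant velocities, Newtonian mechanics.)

Combined speed: v_combined = 24 + 26 = 50 m/s
Time to meet: t = d/v_combined = 469/50 = 9.38 s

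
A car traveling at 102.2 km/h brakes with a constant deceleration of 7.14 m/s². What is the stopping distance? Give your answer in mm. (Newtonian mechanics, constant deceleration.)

v₀ = 102.2 km/h × 0.2777777777777778 = 28.3889 m/s
d = v₀² / (2a) = 28.3889² / (2 × 7.14) = 805.93 / 14.28 = 56.4377 m
d = 56.4377 m / 0.001 = 56440 mm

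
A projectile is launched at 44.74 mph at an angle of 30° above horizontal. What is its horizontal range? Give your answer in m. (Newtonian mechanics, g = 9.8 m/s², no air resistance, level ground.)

v₀ = 44.74 mph × 0.44704 = 20.0006 m/s
R = v₀² × sin(2θ) / g = 20.0006² × sin(2 × 30°) / 9.8 = 400.024 × 0.866025 / 9.8 = 35.35 m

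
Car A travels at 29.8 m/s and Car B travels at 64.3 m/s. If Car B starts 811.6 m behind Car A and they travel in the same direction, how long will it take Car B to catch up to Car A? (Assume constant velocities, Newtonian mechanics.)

Relative speed: v_rel = 64.3 - 29.8 = 34.5 m/s
Time to catch: t = d₀/v_rel = 811.6/34.5 = 23.52 s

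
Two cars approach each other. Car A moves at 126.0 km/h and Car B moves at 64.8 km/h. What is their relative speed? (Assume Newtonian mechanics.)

v_rel = v_A + v_B = 126.0 + 64.8 = 190.8 km/h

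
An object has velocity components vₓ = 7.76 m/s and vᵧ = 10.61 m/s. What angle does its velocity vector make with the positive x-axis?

θ = arctan(vᵧ/vₓ) = arctan(10.61/7.76) = 53.82°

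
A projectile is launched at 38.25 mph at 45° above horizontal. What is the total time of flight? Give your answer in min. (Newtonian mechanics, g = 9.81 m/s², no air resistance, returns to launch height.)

v₀ = 38.25 mph × 0.44704 = 17.0993 m/s
T = 2 × v₀ × sin(θ) / g = 2 × 17.0993 × sin(45°) / 9.81 = 2 × 17.0993 × 0.707107 / 9.81 = 2.46504 s
T = 2.46504 s / 60.0 = 0.04108 min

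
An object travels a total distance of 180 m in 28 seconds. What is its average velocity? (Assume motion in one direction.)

v_avg = Δd / Δt = 180 / 28 = 6.43 m/s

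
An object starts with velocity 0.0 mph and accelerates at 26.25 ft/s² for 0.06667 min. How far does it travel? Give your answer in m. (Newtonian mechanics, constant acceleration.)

v₀ = 0.0 mph × 0.44704 = 0.0 m/s
a = 26.25 ft/s² × 0.3048 = 8.001 m/s²
t = 0.06667 min × 60.0 = 4.0002 s
d = v₀ × t + ½ × a × t² = 0.0 × 4.0002 + 0.5 × 8.001 × 4.0002² = 64.01 m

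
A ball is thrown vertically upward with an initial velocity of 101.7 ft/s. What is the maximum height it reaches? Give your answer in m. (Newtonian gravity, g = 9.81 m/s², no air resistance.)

v₀ = 101.7 ft/s × 0.3048 = 30.9982 m/s
h_max = v₀² / (2g) = 30.9982² / (2 × 9.81) = 960.888 / 19.62 = 48.97 m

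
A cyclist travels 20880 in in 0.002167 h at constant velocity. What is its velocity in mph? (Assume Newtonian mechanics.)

d = 20880 in × 0.0254 = 530.352 m
t = 0.002167 h × 3600.0 = 7.8012 s
v = d / t = 530.352 / 7.8012 = 67.9834 m/s
v = 67.9834 m/s / 0.44704 = 152.1 mph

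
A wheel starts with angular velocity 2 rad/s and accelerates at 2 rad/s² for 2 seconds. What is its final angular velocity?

ω = ω₀ + αt = 2 + 2 × 2 = 6 rad/s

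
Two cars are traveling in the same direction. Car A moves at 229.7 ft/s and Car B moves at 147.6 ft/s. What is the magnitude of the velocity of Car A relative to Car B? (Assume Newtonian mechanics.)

v_rel = |v_A - v_B| = |229.7 - 147.6| = 82.1 ft/s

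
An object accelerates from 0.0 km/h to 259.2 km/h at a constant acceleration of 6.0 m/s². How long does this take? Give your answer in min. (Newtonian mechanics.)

v₀ = 0.0 km/h × 0.2777777777777778 = 0.0 m/s
v = 259.2 km/h × 0.2777777777777778 = 72.0 m/s
t = (v - v₀) / a = (72.0 - 0.0) / 6.0 = 12.0 s
t = 12.0 s / 60.0 = 0.2 min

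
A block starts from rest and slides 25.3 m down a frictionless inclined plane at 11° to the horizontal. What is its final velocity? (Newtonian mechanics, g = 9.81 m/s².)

a = g sin(θ) = 9.81 × sin(11°) = 1.8718 m/s²
v = √(2ad) = √(2 × 1.8718 × 25.3) = 9.73 m/s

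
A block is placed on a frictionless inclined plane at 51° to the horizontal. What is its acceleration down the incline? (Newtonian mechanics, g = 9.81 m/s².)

a = g sin(θ) = 9.81 × sin(51°) = 9.81 × 0.7771 = 7.62 m/s²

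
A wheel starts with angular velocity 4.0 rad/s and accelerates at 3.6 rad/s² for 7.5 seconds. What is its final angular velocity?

ω = ω₀ + αt = 4.0 + 3.6 × 7.5 = 31.0 rad/s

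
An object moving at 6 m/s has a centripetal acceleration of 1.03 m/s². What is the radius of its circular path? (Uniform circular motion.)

r = v²/a_c = 6²/1.03 = 34.95 m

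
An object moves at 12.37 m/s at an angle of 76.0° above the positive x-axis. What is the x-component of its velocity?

vₓ = v cos(θ) = 12.37 × cos(76.0°) = 2.99 m/s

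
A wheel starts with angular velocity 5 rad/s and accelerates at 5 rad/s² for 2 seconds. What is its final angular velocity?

ω = ω₀ + αt = 5 + 5 × 2 = 15 rad/s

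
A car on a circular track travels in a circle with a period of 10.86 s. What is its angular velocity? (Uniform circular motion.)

ω = 2π/T = 2π/10.86 = 0.5786 rad/s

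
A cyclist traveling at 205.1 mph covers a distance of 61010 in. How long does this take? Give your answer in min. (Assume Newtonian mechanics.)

d = 61010 in × 0.0254 = 1549.65 m
v = 205.1 mph × 0.44704 = 91.6879 m/s
t = d / v = 1549.65 / 91.6879 = 16.9014 s
t = 16.9014 s / 60.0 = 0.2817 min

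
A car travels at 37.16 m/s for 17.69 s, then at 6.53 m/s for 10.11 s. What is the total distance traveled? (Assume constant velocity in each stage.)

d₁ = v₁t₁ = 37.16 × 17.69 = 657.3604 m
d₂ = v₂t₂ = 6.53 × 10.11 = 66.0183 m
d_total = 657.3604 + 66.0183 = 723.38 m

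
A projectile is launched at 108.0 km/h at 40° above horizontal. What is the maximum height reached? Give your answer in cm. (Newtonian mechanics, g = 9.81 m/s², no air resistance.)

v₀ = 108.0 km/h × 0.2777777777777778 = 30.0 m/s
H = v₀² × sin²(θ) / (2g) = 30.0² × sin(40°)² / (2 × 9.81) = 900.0 × 0.413176 / 19.62 = 18.953 m
H = 18.953 m / 0.01 = 1895 cm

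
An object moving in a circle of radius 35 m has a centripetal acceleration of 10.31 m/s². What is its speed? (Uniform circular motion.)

v = √(a_c × r) = √(10.31 × 35) = 19.0 m/s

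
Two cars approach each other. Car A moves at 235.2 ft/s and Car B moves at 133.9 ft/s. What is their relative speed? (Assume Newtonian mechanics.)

v_rel = v_A + v_B = 235.2 + 133.9 = 369.1 ft/s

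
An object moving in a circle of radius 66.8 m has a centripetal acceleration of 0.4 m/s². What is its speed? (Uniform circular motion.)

v = √(a_c × r) = √(0.4 × 66.8) = 5.17 m/s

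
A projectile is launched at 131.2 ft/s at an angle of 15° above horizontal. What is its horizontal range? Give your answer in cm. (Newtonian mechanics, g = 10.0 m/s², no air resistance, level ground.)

v₀ = 131.2 ft/s × 0.3048 = 39.9898 m/s
R = v₀² × sin(2θ) / g = 39.9898² × sin(2 × 15°) / 10.0 = 1599.18 × 0.5 / 10.0 = 79.959 m
R = 79.959 m / 0.01 = 7996 cm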